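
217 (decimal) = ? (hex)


217 (base 10) = 217 (decimal)
217 (decimal) = D9 (base 16)


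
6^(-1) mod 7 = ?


Use the extended Euclidean algorithm on (7, 6); each row r = 7*s + 6*t:
r=7, s=1, t=0
r=6, s=0, t=1
q=1: r=1, s=1, t=-1   [7*(1) + 6*(-1) = 1]
q=6: r=0, s=-6, t=7   [7*(-6) + 6*(7) = 0]
GCD = 1 with t = -1, so 6*(-1) ≡ 1 (mod 7)
Inverse = -1 mod 7 = 6
Check: 6 * 6 = 36 ≡ 1 (mod 7)

6^(-1) ≡ 6 (mod 7)


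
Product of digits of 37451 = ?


3 × 7 × 4 × 5 × 1 = 420


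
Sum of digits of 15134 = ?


1 + 5 + 1 + 3 + 4 = 14


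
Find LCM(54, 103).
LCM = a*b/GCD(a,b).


GCD(54, 103) = 1
LCM = 54*103/1 = 5562/1 = 5562

LCM = 5562


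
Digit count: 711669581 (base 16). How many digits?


711669581 in base 16 = 2A6B374D
Number of digits = 8

8 digits (base 16)


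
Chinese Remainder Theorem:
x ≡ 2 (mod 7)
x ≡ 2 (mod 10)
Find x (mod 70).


M = 7*10 = 70
M1 = M/7 = 10, M2 = M/10 = 7
M1^(-1) mod 7 = 5, M2^(-1) mod 10 = 3
x = 2*10*5 + 2*7*3 = 142
142 mod 70 = 2
Check: 2 mod 7 = 2 ✓, 2 mod 10 = 2 ✓

x ≡ 2 (mod 70)


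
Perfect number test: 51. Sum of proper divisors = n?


Proper divisors of 51: 1, 3, 17
Sum = 1 + 3 + 17 = 21

No, 51 is not perfect (21 ≠ 51)


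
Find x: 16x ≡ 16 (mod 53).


GCD(16, 53) = 1, unique solution
a^(-1) mod 53 = 10
x = 10 * 16 mod 53 = 1

x ≡ 1 (mod 53)


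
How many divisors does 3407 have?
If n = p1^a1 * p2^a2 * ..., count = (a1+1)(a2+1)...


3407 = 3407^1
d(3407) = (1+1) = 2

2 divisors


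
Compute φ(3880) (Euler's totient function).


3880 = 2^3 × 5 × 97
Prime factors: 2, 5, 97
φ(3880) = 3880 × (1-1/2) × (1-1/5) × (1-1/97)
= 3880 × 1/2 × 4/5 × 96/97 = 1536

φ(3880) = 1536


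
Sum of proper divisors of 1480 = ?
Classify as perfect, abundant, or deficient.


Proper divisors: 1, 2, 4, 5, 8, 10, 20, 37, 40, 74, 148, 185, 296, 370, 740
Sum = 1 + 2 + 4 + 5 + 8 + 10 + 20 + 37 + 40 + 74 + 148 + 185 + 296 + 370 + 740 = 1940
1940 > 1480 → abundant

s(1480) = 1940 (abundant)


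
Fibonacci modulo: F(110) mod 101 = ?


F(k) mod 101 for k=1..110:
1, 1, 2, 3, 5, 8, 13, 21, 34, 55, 89, 43, 31, 74, 4, 78, 82, 59, 40, 99, 38, 36, 74, 9, 83, 92, 74, 65, 38, 2, 40, 42, 82, 23, 4, 27, 31, 58, 89, 46, 34, 80, 13, 93, 5, 98, 2, 100, 1, 0, 1, 1, 2, 3, 5, 8, 13, 21, 34, 55, 89, 43, 31, 74, 4, 78, 82, 59, 40, 99, 38, 36, 74, 9, 83, 92, 74, 65, 38, 2, 40, 42, 82, 23, 4, 27, 31, 58, 89, 46, 34, 80, 13, 93, 5, 98, 2, 100, 1, 0, 1, 1, 2, 3, 5, 8, 13, 21, 34, 55
F(110) mod 101 = 55


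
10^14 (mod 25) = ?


10^1 mod 25 = 10
10^2 mod 25 = 0
10^3 mod 25 = 0
10^4 mod 25 = 0
10^5 mod 25 = 0
10^6 mod 25 = 0
10^7 mod 25 = 0
10^8 mod 25 = 0
10^9 mod 25 = 0
10^10 mod 25 = 0
10^11 mod 25 = 0
10^12 mod 25 = 0
10^13 mod 25 = 0
10^14 mod 25 = 0


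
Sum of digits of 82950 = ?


8 + 2 + 9 + 5 + 0 = 24


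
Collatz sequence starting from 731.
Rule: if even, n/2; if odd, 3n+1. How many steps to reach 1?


731 → 2194 → 1097 → 3292 → 1646 → 823 → 2470 → 1235 → 3706 → 1853 → 5560 → 2780 → 1390 → 695 → 2086 → 1043 → 3130 → 1565 → 4696 → 2348 → 1174 → 587 → 1762 → 881 → 2644 → 1322 → 661 → 1984 → 992 → 496 → 248 → 124 → 62 → 31 → 94 → 47 → 142 → 71 → 214 → 107 → 322 → 161 → 484 → 242 → 121 → 364 → 182 → 91 → 274 → 137 → 412 → 206 → 103 → 310 → 155 → 466 → 233 → 700 → 350 → 175 → 526 → 263 → 790 → 395 → 1186 → 593 → 1780 → 890 → 445 → 1336 → 668 → 334 → 167 → 502 → 251 → 754 → 377 → 1132 → 566 → 283 → 850 → 425 → 1276 → 638 → 319 → 958 → 479 → 1438 → 719 → 2158 → 1079 → 3238 → 1619 → 4858 → 2429 → 7288 → 3644 → 1822 → 911 → 2734 → 1367 → 4102 → 2051 → 6154 → 3077 → 9232 → 4616 → 2308 → 1154 → 577 → 1732 → 866 → 433 → 1300 → 650 → 325 → 976 → 488 → 244 → 122 → 61 → 184 → 92 → 46 → 23 → 70 → 35 → 106 → 53 → 160 → 80 → 40 → 20 → 10 → 5 → 16 → 8 → 4 → 2 → 1
Total steps = 139

139 steps


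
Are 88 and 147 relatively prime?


Euclidean algorithm:
147 = 1 * 88 + 59
88 = 1 * 59 + 29
59 = 2 * 29 + 1
29 = 29 * 1 + 0
GCD(88, 147) = 1

Yes, coprime (GCD = 1)


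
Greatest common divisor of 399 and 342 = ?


399 = 1 * 342 + 57
342 = 6 * 57 + 0
GCD = 57


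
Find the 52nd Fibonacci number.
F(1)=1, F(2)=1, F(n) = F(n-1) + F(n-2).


Sequence: 1, 1, 2, 3, 5, 8, 13, 21, 34, 55, 89, 144, 233, 377, 610, 987, 1597, 2584, 4181, 6765, 10946, 17711, 28657, 46368, 75025, 121393, 196418, 317811, 514229, 832040, 1346269, 2178309, 3524578, 5702887, 9227465, 14930352, 24157817, 39088169, 63245986, 102334155, 165580141, 267914296, 433494437, 701408733, 1134903170, 1836311903, 2971215073, 4807526976, 7778742049, 12586269025, 20365011074, 32951280099
F(52) = 32951280099


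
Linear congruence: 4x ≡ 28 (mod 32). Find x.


GCD(4, 32) = 4 divides 28
Divide: 1x ≡ 7 (mod 8)
x ≡ 7 (mod 8)


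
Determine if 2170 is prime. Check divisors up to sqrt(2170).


2170 / 2 = 1085 (exact division)
2170 is NOT prime.

No, 2170 is not prime


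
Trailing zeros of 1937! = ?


floor(1937/5) = 387
floor(1937/25) = 77
floor(1937/125) = 15
floor(1937/625) = 3
Total = 482

482 trailing zeros


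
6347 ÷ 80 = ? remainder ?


6347 = 80 * 79 + 27
Check: 6320 + 27 = 6347

q = 79, r = 27


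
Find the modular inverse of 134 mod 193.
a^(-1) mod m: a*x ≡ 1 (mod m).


Use the extended Euclidean algorithm on (193, 134); each row r = 193*s + 134*t:
r=193, s=1, t=0
r=134, s=0, t=1
q=1: r=59, s=1, t=-1   [193*(1) + 134*(-1) = 59]
q=2: r=16, s=-2, t=3   [193*(-2) + 134*(3) = 16]
q=3: r=11, s=7, t=-10   [193*(7) + 134*(-10) = 11]
q=1: r=5, s=-9, t=13   [193*(-9) + 134*(13) = 5]
q=2: r=1, s=25, t=-36   [193*(25) + 134*(-36) = 1]
q=5: r=0, s=-134, t=193   [193*(-134) + 134*(193) = 0]
GCD = 1 with t = -36, so 134*(-36) ≡ 1 (mod 193)
Inverse = -36 mod 193 = 157
Check: 134 * 157 = 21038 ≡ 1 (mod 193)

134^(-1) ≡ 157 (mod 193)


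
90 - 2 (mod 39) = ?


90 - 2 = 88
88 mod 39 = 10


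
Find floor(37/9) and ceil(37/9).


37/9 = 4.1111
floor = 4
ceil = 5

floor = 4, ceil = 5


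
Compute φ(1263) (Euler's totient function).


1263 = 3 × 421
Prime factors: 3, 421
φ(1263) = 1263 × (1-1/3) × (1-1/421)
= 1263 × 2/3 × 420/421 = 840

φ(1263) = 840


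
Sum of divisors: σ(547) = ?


Divisors of 547: 1, 547
Sum = 1 + 547 = 548

σ(547) = 548


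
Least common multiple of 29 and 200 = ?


GCD(29, 200) = 1
LCM = 29*200/1 = 5800/1 = 5800

LCM = 5800


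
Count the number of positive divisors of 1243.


1243 = 11^1 × 113^1
d(1243) = (1+1) × (1+1) = 4

4 divisors


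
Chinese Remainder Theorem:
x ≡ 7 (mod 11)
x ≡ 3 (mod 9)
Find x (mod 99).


M = 11*9 = 99
M1 = M/11 = 9, M2 = M/9 = 11
M1^(-1) mod 11 = 5, M2^(-1) mod 9 = 5
x = 7*9*5 + 3*11*5 = 480
480 mod 99 = 84
Check: 84 mod 11 = 7 ✓, 84 mod 9 = 3 ✓

x ≡ 84 (mod 99)


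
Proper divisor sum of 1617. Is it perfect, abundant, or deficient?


Proper divisors: 1, 3, 7, 11, 21, 33, 49, 77, 147, 231, 539
Sum = 1 + 3 + 7 + 11 + 21 + 33 + 49 + 77 + 147 + 231 + 539 = 1119
1119 < 1617 → deficient

s(1617) = 1119 (deficient)


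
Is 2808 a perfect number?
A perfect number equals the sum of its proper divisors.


Proper divisors of 2808: 1, 2, 3, 4, 6, 8, 9, 12, 13, 18, 24, 26, 27, 36, 39, 52, 54, 72, 78, 104, 108, 117, 156, 216, 234, 312, 351, 468, 702, 936, 1404
Sum = 1 + 2 + 3 + 4 + 6 + 8 + 9 + 12 + 13 + 18 + 24 + 26 + 27 + 36 + 39 + 52 + 54 + 72 + 78 + 104 + 108 + 117 + 156 + 216 + 234 + 312 + 351 + 468 + 702 + 936 + 1404 = 5592

No, 2808 is not perfect (5592 ≠ 2808)


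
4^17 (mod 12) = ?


4^1 mod 12 = 4
4^2 mod 12 = 4
4^3 mod 12 = 4
4^4 mod 12 = 4
4^5 mod 12 = 4
4^6 mod 12 = 4
4^7 mod 12 = 4
4^8 mod 12 = 4
4^9 mod 12 = 4
4^10 mod 12 = 4
4^11 mod 12 = 4
4^12 mod 12 = 4
4^13 mod 12 = 4
4^14 mod 12 = 4
4^15 mod 12 = 4
4^16 mod 12 = 4
4^17 mod 12 = 4


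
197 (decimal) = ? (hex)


197 (base 10) = 197 (decimal)
197 (decimal) = C5 (base 16)


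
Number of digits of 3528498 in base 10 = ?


3528498 has 7 digits in base 10
floor(log10(3528498)) + 1 = floor(6.5476) + 1 = 7

7 digits (base 10)


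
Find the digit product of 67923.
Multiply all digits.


6 × 7 × 9 × 2 × 3 = 2268


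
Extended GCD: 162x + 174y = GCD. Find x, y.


Tabular extended Euclidean (each row: r = 162*s + 174*t):
r=162, s=1, t=0
r=174, s=0, t=1
q=0: r=162, s=1, t=0   [162*(1) + 174*(0) = 162]
q=1: r=12, s=-1, t=1   [162*(-1) + 174*(1) = 12]
q=13: r=6, s=14, t=-13   [162*(14) + 174*(-13) = 6]
q=2: r=0, s=-29, t=27   [162*(-29) + 174*(27) = 0]
GCD = 6; from the row with r=6: x=14, y=-13
Check: 162*(14) + 174*(-13) = 2268 - 2262 = 6

GCD = 6, x = 14, y = -13


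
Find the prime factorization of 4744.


4744 / 2 = 2372
2372 / 2 = 1186
1186 / 2 = 593
593 / 593 = 1
4744 = 2^3 × 593


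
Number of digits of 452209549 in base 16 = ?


452209549 in base 16 = 1AF42B8D
Number of digits = 8

8 digits (base 16)


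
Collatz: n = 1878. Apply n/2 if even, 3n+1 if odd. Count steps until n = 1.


1878 → 939 → 2818 → 1409 → 4228 → 2114 → 1057 → 3172 → 1586 → 793 → 2380 → 1190 → 595 → 1786 → 893 → 2680 → 1340 → 670 → 335 → 1006 → 503 → 1510 → 755 → 2266 → 1133 → 3400 → 1700 → 850 → 425 → 1276 → 638 → 319 → 958 → 479 → 1438 → 719 → 2158 → 1079 → 3238 → 1619 → 4858 → 2429 → 7288 → 3644 → 1822 → 911 → 2734 → 1367 → 4102 → 2051 → 6154 → 3077 → 9232 → 4616 → 2308 → 1154 → 577 → 1732 → 866 → 433 → 1300 → 650 → 325 → 976 → 488 → 244 → 122 → 61 → 184 → 92 → 46 → 23 → 70 → 35 → 106 → 53 → 160 → 80 → 40 → 20 → 10 → 5 → 16 → 8 → 4 → 2 → 1
Total steps = 86

86 steps


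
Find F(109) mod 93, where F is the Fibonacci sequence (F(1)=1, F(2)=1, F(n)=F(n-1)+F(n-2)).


F(k) mod 93 for k=1..109:
1, 1, 2, 3, 5, 8, 13, 21, 34, 55, 89, 51, 47, 5, 52, 57, 16, 73, 89, 69, 65, 41, 13, 54, 67, 28, 2, 30, 32, 62, 1, 63, 64, 34, 5, 39, 44, 83, 34, 24, 58, 82, 47, 36, 83, 26, 16, 42, 58, 7, 65, 72, 44, 23, 67, 90, 64, 61, 32, 0, 32, 32, 64, 3, 67, 70, 44, 21, 65, 86, 58, 51, 16, 67, 83, 57, 47, 11, 58, 69, 34, 10, 44, 54, 5, 59, 64, 30, 1, 31, 32, 63, 2, 65, 67, 39, 13, 52, 65, 24, 89, 20, 16, 36, 52, 88, 47, 42, 89
F(109) mod 93 = 89


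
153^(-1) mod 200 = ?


Use the extended Euclidean algorithm on (200, 153); each row r = 200*s + 153*t:
r=200, s=1, t=0
r=153, s=0, t=1
q=1: r=47, s=1, t=-1   [200*(1) + 153*(-1) = 47]
q=3: r=12, s=-3, t=4   [200*(-3) + 153*(4) = 12]
q=3: r=11, s=10, t=-13   [200*(10) + 153*(-13) = 11]
q=1: r=1, s=-13, t=17   [200*(-13) + 153*(17) = 1]
q=11: r=0, s=153, t=-200   [200*(153) + 153*(-200) = 0]
GCD = 1 with t = 17, so 153*(17) ≡ 1 (mod 200)
Inverse = 17 mod 200 = 17
Check: 153 * 17 = 2601 ≡ 1 (mod 200)

153^(-1) ≡ 17 (mod 200)


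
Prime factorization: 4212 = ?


4212 / 2 = 2106
2106 / 2 = 1053
1053 / 3 = 351
351 / 3 = 117
117 / 3 = 39
39 / 3 = 13
13 / 13 = 1
4212 = 2^2 × 3^4 × 13


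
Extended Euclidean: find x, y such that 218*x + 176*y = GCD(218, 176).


Tabular extended Euclidean (each row: r = 218*s + 176*t):
r=218, s=1, t=0
r=176, s=0, t=1
q=1: r=42, s=1, t=-1   [218*(1) + 176*(-1) = 42]
q=4: r=8, s=-4, t=5   [218*(-4) + 176*(5) = 8]
q=5: r=2, s=21, t=-26   [218*(21) + 176*(-26) = 2]
q=4: r=0, s=-88, t=109   [218*(-88) + 176*(109) = 0]
GCD = 2; from the row with r=2: x=21, y=-26
Check: 218*(21) + 176*(-26) = 4578 - 4576 = 2

GCD = 2, x = 21, y = -26


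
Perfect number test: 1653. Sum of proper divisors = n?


Proper divisors of 1653: 1, 3, 19, 29, 57, 87, 551
Sum = 1 + 3 + 19 + 29 + 57 + 87 + 551 = 747

No, 1653 is not perfect (747 ≠ 1653)


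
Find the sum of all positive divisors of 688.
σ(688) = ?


Divisors of 688: 1, 2, 4, 8, 16, 43, 86, 172, 344, 688
Sum = 1 + 2 + 4 + 8 + 16 + 43 + 86 + 172 + 344 + 688 = 1364

σ(688) = 1364


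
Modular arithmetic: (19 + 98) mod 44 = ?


19 + 98 = 117
117 mod 44 = 29


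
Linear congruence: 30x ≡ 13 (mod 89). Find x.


GCD(30, 89) = 1, unique solution
a^(-1) mod 89 = 3
x = 3 * 13 mod 89 = 39

x ≡ 39 (mod 89)


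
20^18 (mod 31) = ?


20^1 mod 31 = 20
20^2 mod 31 = 28
20^3 mod 31 = 2
20^4 mod 31 = 9
20^5 mod 31 = 25
20^6 mod 31 = 4
20^7 mod 31 = 18
20^8 mod 31 = 19
20^9 mod 31 = 8
20^10 mod 31 = 5
20^11 mod 31 = 7
20^12 mod 31 = 16
20^13 mod 31 = 10
20^14 mod 31 = 14
20^15 mod 31 = 1
20^16 mod 31 = 20
20^17 mod 31 = 28
20^18 mod 31 = 2


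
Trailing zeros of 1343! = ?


floor(1343/5) = 268
floor(1343/25) = 53
floor(1343/125) = 10
floor(1343/625) = 2
Total = 333

333 trailing zeros


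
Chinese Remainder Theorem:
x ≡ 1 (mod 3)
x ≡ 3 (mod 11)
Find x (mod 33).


M = 3*11 = 33
M1 = M/3 = 11, M2 = M/11 = 3
M1^(-1) mod 3 = 2, M2^(-1) mod 11 = 4
x = 1*11*2 + 3*3*4 = 58
58 mod 33 = 25
Check: 25 mod 3 = 1 ✓, 25 mod 11 = 3 ✓

x ≡ 25 (mod 33)


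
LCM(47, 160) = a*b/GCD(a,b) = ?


GCD(47, 160) = 1
LCM = 47*160/1 = 7520/1 = 7520

LCM = 7520


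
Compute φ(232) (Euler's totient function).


232 = 2^3 × 29
Prime factors: 2, 29
φ(232) = 232 × (1-1/2) × (1-1/29)
= 232 × 1/2 × 28/29 = 112

φ(232) = 112


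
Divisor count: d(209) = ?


209 = 11^1 × 19^1
d(209) = (1+1) × (1+1) = 4

4 divisors


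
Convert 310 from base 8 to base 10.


310 (base 8) = 200 (decimal)
200 (decimal) = 200 (base 10)


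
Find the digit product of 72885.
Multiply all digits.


7 × 2 × 8 × 8 × 5 = 4480


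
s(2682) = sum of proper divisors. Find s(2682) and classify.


Proper divisors: 1, 2, 3, 6, 9, 18, 149, 298, 447, 894, 1341
Sum = 1 + 2 + 3 + 6 + 9 + 18 + 149 + 298 + 447 + 894 + 1341 = 3168
3168 > 2682 → abundant

s(2682) = 3168 (abundant)


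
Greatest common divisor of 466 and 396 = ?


466 = 1 * 396 + 70
396 = 5 * 70 + 46
70 = 1 * 46 + 24
46 = 1 * 24 + 22
24 = 1 * 22 + 2
22 = 11 * 2 + 0
GCD = 2


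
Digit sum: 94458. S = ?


9 + 4 + 4 + 5 + 8 = 30


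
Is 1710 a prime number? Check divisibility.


1710 / 2 = 855 (exact division)
1710 is NOT prime.

No, 1710 is not prime


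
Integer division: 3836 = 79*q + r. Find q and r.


3836 = 79 * 48 + 44
Check: 3792 + 44 = 3836

q = 48, r = 44


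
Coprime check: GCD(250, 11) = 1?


Euclidean algorithm:
250 = 22 * 11 + 8
11 = 1 * 8 + 3
8 = 2 * 3 + 2
3 = 1 * 2 + 1
2 = 2 * 1 + 0
GCD(250, 11) = 1

Yes, coprime (GCD = 1)


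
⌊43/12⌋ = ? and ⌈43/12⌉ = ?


43/12 = 3.5833
floor = 3
ceil = 4

floor = 3, ceil = 4


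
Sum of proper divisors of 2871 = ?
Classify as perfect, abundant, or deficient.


Proper divisors: 1, 3, 9, 11, 29, 33, 87, 99, 261, 319, 957
Sum = 1 + 3 + 9 + 11 + 29 + 33 + 87 + 99 + 261 + 319 + 957 = 1809
1809 < 2871 → deficient

s(2871) = 1809 (deficient)


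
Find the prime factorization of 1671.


1671 / 3 = 557
557 / 557 = 1
1671 = 3 × 557


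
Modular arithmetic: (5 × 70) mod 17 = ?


5 × 70 = 350
350 mod 17 = 10


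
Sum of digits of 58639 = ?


5 + 8 + 6 + 3 + 9 = 31


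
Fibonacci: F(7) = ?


Sequence: 1, 1, 2, 3, 5, 8, 13
F(7) = 13


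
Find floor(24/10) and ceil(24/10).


24/10 = 2.4000
floor = 2
ceil = 3

floor = 2, ceil = 3


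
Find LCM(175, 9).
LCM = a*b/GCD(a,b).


GCD(175, 9) = 1
LCM = 175*9/1 = 1575/1 = 1575

LCM = 1575


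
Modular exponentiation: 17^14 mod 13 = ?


17^1 mod 13 = 4
17^2 mod 13 = 3
17^3 mod 13 = 12
17^4 mod 13 = 9
17^5 mod 13 = 10
17^6 mod 13 = 1
17^7 mod 13 = 4
17^8 mod 13 = 3
17^9 mod 13 = 12
17^10 mod 13 = 9
17^11 mod 13 = 10
17^12 mod 13 = 1
17^13 mod 13 = 4
17^14 mod 13 = 3


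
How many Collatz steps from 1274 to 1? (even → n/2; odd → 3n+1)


1274 → 637 → 1912 → 956 → 478 → 239 → 718 → 359 → 1078 → 539 → 1618 → 809 → 2428 → 1214 → 607 → 1822 → 911 → 2734 → 1367 → 4102 → 2051 → 6154 → 3077 → 9232 → 4616 → 2308 → 1154 → 577 → 1732 → 866 → 433 → 1300 → 650 → 325 → 976 → 488 → 244 → 122 → 61 → 184 → 92 → 46 → 23 → 70 → 35 → 106 → 53 → 160 → 80 → 40 → 20 → 10 → 5 → 16 → 8 → 4 → 2 → 1
Total steps = 57

57 steps


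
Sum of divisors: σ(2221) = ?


Divisors of 2221: 1, 2221
Sum = 1 + 2221 = 2222

σ(2221) = 2222


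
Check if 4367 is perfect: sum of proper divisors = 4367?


Proper divisors of 4367: 1, 11, 397
Sum = 1 + 11 + 397 = 409

No, 4367 is not perfect (409 ≠ 4367)


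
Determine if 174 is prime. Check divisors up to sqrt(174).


174 / 2 = 87 (exact division)
174 is NOT prime.

No, 174 is not prime


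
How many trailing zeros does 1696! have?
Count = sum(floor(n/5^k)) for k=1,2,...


floor(1696/5) = 339
floor(1696/25) = 67
floor(1696/125) = 13
floor(1696/625) = 2
Total = 421

421 trailing zeros


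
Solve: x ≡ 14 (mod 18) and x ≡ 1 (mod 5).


M = 18*5 = 90
M1 = M/18 = 5, M2 = M/5 = 18
M1^(-1) mod 18 = 11, M2^(-1) mod 5 = 2
x = 14*5*11 + 1*18*2 = 806
806 mod 90 = 86
Check: 86 mod 18 = 14 ✓, 86 mod 5 = 1 ✓

x ≡ 86 (mod 90)


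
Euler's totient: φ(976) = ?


976 = 2^4 × 61
Prime factors: 2, 61
φ(976) = 976 × (1-1/2) × (1-1/61)
= 976 × 1/2 × 60/61 = 480

φ(976) = 480


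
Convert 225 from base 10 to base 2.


225 (base 10) = 225 (decimal)
225 (decimal) = 11100001 (base 2)


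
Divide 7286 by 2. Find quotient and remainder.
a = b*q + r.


7286 = 2 * 3643 + 0
Check: 7286 + 0 = 7286

q = 3643, r = 0


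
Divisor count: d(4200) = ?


4200 = 2^3 × 3^1 × 5^2 × 7^1
d(4200) = (3+1) × (1+1) × (2+1) × (1+1) = 48

48 divisors


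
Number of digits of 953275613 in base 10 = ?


953275613 has 9 digits in base 10
floor(log10(953275613)) + 1 = floor(8.9792) + 1 = 9

9 digits (base 10)


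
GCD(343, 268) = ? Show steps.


343 = 1 * 268 + 75
268 = 3 * 75 + 43
75 = 1 * 43 + 32
43 = 1 * 32 + 11
32 = 2 * 11 + 10
11 = 1 * 10 + 1
10 = 10 * 1 + 0
GCD = 1


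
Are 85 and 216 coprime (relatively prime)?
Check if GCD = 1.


Euclidean algorithm:
216 = 2 * 85 + 46
85 = 1 * 46 + 39
46 = 1 * 39 + 7
39 = 5 * 7 + 4
7 = 1 * 4 + 3
4 = 1 * 3 + 1
3 = 3 * 1 + 0
GCD(85, 216) = 1

Yes, coprime (GCD = 1)


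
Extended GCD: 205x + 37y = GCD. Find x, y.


Tabular extended Euclidean (each row: r = 205*s + 37*t):
r=205, s=1, t=0
r=37, s=0, t=1
q=5: r=20, s=1, t=-5   [205*(1) + 37*(-5) = 20]
q=1: r=17, s=-1, t=6   [205*(-1) + 37*(6) = 17]
q=1: r=3, s=2, t=-11   [205*(2) + 37*(-11) = 3]
q=5: r=2, s=-11, t=61   [205*(-11) + 37*(61) = 2]
q=1: r=1, s=13, t=-72   [205*(13) + 37*(-72) = 1]
q=2: r=0, s=-37, t=205   [205*(-37) + 37*(205) = 0]
GCD = 1; from the row with r=1: x=13, y=-72
Check: 205*(13) + 37*(-72) = 2665 - 2664 = 1

GCD = 1, x = 13, y = -72


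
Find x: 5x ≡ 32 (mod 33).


GCD(5, 33) = 1, unique solution
a^(-1) mod 33 = 20
x = 20 * 32 mod 33 = 13

x ≡ 13 (mod 33)


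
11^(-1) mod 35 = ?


Use the extended Euclidean algorithm on (35, 11); each row r = 35*s + 11*t:
r=35, s=1, t=0
r=11, s=0, t=1
q=3: r=2, s=1, t=-3   [35*(1) + 11*(-3) = 2]
q=5: r=1, s=-5, t=16   [35*(-5) + 11*(16) = 1]
q=2: r=0, s=11, t=-35   [35*(11) + 11*(-35) = 0]
GCD = 1 with t = 16, so 11*(16) ≡ 1 (mod 35)
Inverse = 16 mod 35 = 16
Check: 11 * 16 = 176 ≡ 1 (mod 35)

11^(-1) ≡ 16 (mod 35)


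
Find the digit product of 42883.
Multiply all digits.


4 × 2 × 8 × 8 × 3 = 1536


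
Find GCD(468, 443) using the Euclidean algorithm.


468 = 1 * 443 + 25
443 = 17 * 25 + 18
25 = 1 * 18 + 7
18 = 2 * 7 + 4
7 = 1 * 4 + 3
4 = 1 * 3 + 1
3 = 3 * 1 + 0
GCD = 1


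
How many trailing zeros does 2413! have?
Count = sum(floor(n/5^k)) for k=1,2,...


floor(2413/5) = 482
floor(2413/25) = 96
floor(2413/125) = 19
floor(2413/625) = 3
Total = 600

600 trailing zeros


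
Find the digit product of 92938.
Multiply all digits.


9 × 2 × 9 × 3 × 8 = 3888


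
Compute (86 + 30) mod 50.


86 + 30 = 116
116 mod 50 = 16


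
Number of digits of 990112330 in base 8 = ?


990112330 in base 8 = 7300765112
Number of digits = 10

10 digits (base 8)


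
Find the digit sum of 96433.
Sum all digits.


9 + 6 + 4 + 3 + 3 = 25


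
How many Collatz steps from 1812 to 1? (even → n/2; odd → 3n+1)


1812 → 906 → 453 → 1360 → 680 → 340 → 170 → 85 → 256 → 128 → 64 → 32 → 16 → 8 → 4 → 2 → 1
Total steps = 16

16 steps


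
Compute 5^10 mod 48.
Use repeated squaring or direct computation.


5^1 mod 48 = 5
5^2 mod 48 = 25
5^3 mod 48 = 29
5^4 mod 48 = 1
5^5 mod 48 = 5
5^6 mod 48 = 25
5^7 mod 48 = 29
5^8 mod 48 = 1
5^9 mod 48 = 5
5^10 mod 48 = 25


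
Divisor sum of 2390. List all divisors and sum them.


Divisors of 2390: 1, 2, 5, 10, 239, 478, 1195, 2390
Sum = 1 + 2 + 5 + 10 + 239 + 478 + 1195 + 2390 = 4320

σ(2390) = 4320


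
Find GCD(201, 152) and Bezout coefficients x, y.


Tabular extended Euclidean (each row: r = 201*s + 152*t):
r=201, s=1, t=0
r=152, s=0, t=1
q=1: r=49, s=1, t=-1   [201*(1) + 152*(-1) = 49]
q=3: r=5, s=-3, t=4   [201*(-3) + 152*(4) = 5]
q=9: r=4, s=28, t=-37   [201*(28) + 152*(-37) = 4]
q=1: r=1, s=-31, t=41   [201*(-31) + 152*(41) = 1]
q=4: r=0, s=152, t=-201   [201*(152) + 152*(-201) = 0]
GCD = 1; from the row with r=1: x=-31, y=41
Check: 201*(-31) + 152*(41) = -6231 + 6232 = 1

GCD = 1, x = -31, y = 41


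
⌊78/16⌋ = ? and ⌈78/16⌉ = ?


78/16 = 4.8750
floor = 4
ceil = 5

floor = 4, ceil = 5


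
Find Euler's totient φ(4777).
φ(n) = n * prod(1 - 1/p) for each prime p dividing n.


4777 = 17 × 281
Prime factors: 17, 281
φ(4777) = 4777 × (1-1/17) × (1-1/281)
= 4777 × 16/17 × 280/281 = 4480

φ(4777) = 4480


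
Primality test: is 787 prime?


Check divisors up to sqrt(787) = 28.0535
No divisors found.
787 is prime.

Yes, 787 is prime


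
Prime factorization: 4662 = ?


4662 / 2 = 2331
2331 / 3 = 777
777 / 3 = 259
259 / 7 = 37
37 / 37 = 1
4662 = 2 × 3^2 × 7 × 37


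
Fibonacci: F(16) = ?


Sequence: 1, 1, 2, 3, 5, 8, 13, 21, 34, 55, 89, 144, 233, 377, 610, 987
F(16) = 987


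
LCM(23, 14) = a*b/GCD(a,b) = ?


GCD(23, 14) = 1
LCM = 23*14/1 = 322/1 = 322

LCM = 322


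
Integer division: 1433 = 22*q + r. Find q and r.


1433 = 22 * 65 + 3
Check: 1430 + 3 = 1433

q = 65, r = 3


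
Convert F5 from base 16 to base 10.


F5 (base 16) = 245 (decimal)
245 (decimal) = 245 (base 10)


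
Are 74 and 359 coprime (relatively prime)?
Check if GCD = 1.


Euclidean algorithm:
359 = 4 * 74 + 63
74 = 1 * 63 + 11
63 = 5 * 11 + 8
11 = 1 * 8 + 3
8 = 2 * 3 + 2
3 = 1 * 2 + 1
2 = 2 * 1 + 0
GCD(74, 359) = 1

Yes, coprime (GCD = 1)


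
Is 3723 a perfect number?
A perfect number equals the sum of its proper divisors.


Proper divisors of 3723: 1, 3, 17, 51, 73, 219, 1241
Sum = 1 + 3 + 17 + 51 + 73 + 219 + 1241 = 1605

No, 3723 is not perfect (1605 ≠ 3723)


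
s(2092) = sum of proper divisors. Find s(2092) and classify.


Proper divisors: 1, 2, 4, 523, 1046
Sum = 1 + 2 + 4 + 523 + 1046 = 1576
1576 < 2092 → deficient

s(2092) = 1576 (deficient)


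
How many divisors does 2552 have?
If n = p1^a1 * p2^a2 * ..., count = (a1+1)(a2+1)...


2552 = 2^3 × 11^1 × 29^1
d(2552) = (3+1) × (1+1) × (1+1) = 16

16 divisors


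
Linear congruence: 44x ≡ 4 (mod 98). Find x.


GCD(44, 98) = 2 divides 4
Divide: 22x ≡ 2 (mod 49)
x ≡ 9 (mod 49)


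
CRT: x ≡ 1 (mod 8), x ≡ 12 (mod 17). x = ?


M = 8*17 = 136
M1 = M/8 = 17, M2 = M/17 = 8
M1^(-1) mod 8 = 1, M2^(-1) mod 17 = 15
x = 1*17*1 + 12*8*15 = 1457
1457 mod 136 = 97
Check: 97 mod 8 = 1 ✓, 97 mod 17 = 12 ✓

x ≡ 97 (mod 136)


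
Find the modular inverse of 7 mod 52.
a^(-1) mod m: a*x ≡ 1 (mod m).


Use the extended Euclidean algorithm on (52, 7); each row r = 52*s + 7*t:
r=52, s=1, t=0
r=7, s=0, t=1
q=7: r=3, s=1, t=-7   [52*(1) + 7*(-7) = 3]
q=2: r=1, s=-2, t=15   [52*(-2) + 7*(15) = 1]
q=3: r=0, s=7, t=-52   [52*(7) + 7*(-52) = 0]
GCD = 1 with t = 15, so 7*(15) ≡ 1 (mod 52)
Inverse = 15 mod 52 = 15
Check: 7 * 15 = 105 ≡ 1 (mod 52)

7^(-1) ≡ 15 (mod 52)


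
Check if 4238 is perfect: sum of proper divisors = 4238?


Proper divisors of 4238: 1, 2, 13, 26, 163, 326, 2119
Sum = 1 + 2 + 13 + 26 + 163 + 326 + 2119 = 2650

No, 4238 is not perfect (2650 ≠ 4238)


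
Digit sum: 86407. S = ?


8 + 6 + 4 + 0 + 7 = 25


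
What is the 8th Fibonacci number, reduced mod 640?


F(k) mod 640 for k=1..8:
1, 1, 2, 3, 5, 8, 13, 21
F(8) mod 640 = 21


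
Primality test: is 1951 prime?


Check divisors up to sqrt(1951) = 44.1701
No divisors found.
1951 is prime.

Yes, 1951 is prime


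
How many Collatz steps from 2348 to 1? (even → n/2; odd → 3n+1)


2348 → 1174 → 587 → 1762 → 881 → 2644 → 1322 → 661 → 1984 → 992 → 496 → 248 → 124 → 62 → 31 → 94 → 47 → 142 → 71 → 214 → 107 → 322 → 161 → 484 → 242 → 121 → 364 → 182 → 91 → 274 → 137 → 412 → 206 → 103 → 310 → 155 → 466 → 233 → 700 → 350 → 175 → 526 → 263 → 790 → 395 → 1186 → 593 → 1780 → 890 → 445 → 1336 → 668 → 334 → 167 → 502 → 251 → 754 → 377 → 1132 → 566 → 283 → 850 → 425 → 1276 → 638 → 319 → 958 → 479 → 1438 → 719 → 2158 → 1079 → 3238 → 1619 → 4858 → 2429 → 7288 → 3644 → 1822 → 911 → 2734 → 1367 → 4102 → 2051 → 6154 → 3077 → 9232 → 4616 → 2308 → 1154 → 577 → 1732 → 866 → 433 → 1300 → 650 → 325 → 976 → 488 → 244 → 122 → 61 → 184 → 92 → 46 → 23 → 70 → 35 → 106 → 53 → 160 → 80 → 40 → 20 → 10 → 5 → 16 → 8 → 4 → 2 → 1
Total steps = 120

120 steps


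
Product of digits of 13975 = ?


1 × 3 × 9 × 7 × 5 = 945


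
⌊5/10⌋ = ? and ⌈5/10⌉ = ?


5/10 = 0.5000
floor = 0
ceil = 1

floor = 0, ceil = 1


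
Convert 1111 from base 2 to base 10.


1111 (base 2) = 15 (decimal)
15 (decimal) = 15 (base 10)


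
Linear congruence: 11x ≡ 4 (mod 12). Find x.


GCD(11, 12) = 1, unique solution
a^(-1) mod 12 = 11
x = 11 * 4 mod 12 = 8

x ≡ 8 (mod 12)


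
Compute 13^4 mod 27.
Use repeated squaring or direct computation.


13^1 mod 27 = 13
13^2 mod 27 = 7
13^3 mod 27 = 10
13^4 mod 27 = 22


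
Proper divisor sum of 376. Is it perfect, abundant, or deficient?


Proper divisors: 1, 2, 4, 8, 47, 94, 188
Sum = 1 + 2 + 4 + 8 + 47 + 94 + 188 = 344
344 < 376 → deficient

s(376) = 344 (deficient)


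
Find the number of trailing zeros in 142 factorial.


floor(142/5) = 28
floor(142/25) = 5
floor(142/125) = 1
Total = 34

34 trailing zeros


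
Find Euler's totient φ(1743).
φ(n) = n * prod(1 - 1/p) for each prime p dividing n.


1743 = 3 × 7 × 83
Prime factors: 3, 7, 83
φ(1743) = 1743 × (1-1/3) × (1-1/7) × (1-1/83)
= 1743 × 2/3 × 6/7 × 82/83 = 984

φ(1743) = 984


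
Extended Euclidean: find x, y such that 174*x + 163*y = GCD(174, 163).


Tabular extended Euclidean (each row: r = 174*s + 163*t):
r=174, s=1, t=0
r=163, s=0, t=1
q=1: r=11, s=1, t=-1   [174*(1) + 163*(-1) = 11]
q=14: r=9, s=-14, t=15   [174*(-14) + 163*(15) = 9]
q=1: r=2, s=15, t=-16   [174*(15) + 163*(-16) = 2]
q=4: r=1, s=-74, t=79   [174*(-74) + 163*(79) = 1]
q=2: r=0, s=163, t=-174   [174*(163) + 163*(-174) = 0]
GCD = 1; from the row with r=1: x=-74, y=79
Check: 174*(-74) + 163*(79) = -12876 + 12877 = 1

GCD = 1, x = -74, y = 79


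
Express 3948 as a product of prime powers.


3948 / 2 = 1974
1974 / 2 = 987
987 / 3 = 329
329 / 7 = 47
47 / 47 = 1
3948 = 2^2 × 3 × 7 × 47


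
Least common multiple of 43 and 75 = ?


GCD(43, 75) = 1
LCM = 43*75/1 = 3225/1 = 3225

LCM = 3225


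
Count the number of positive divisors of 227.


227 = 227^1
d(227) = (1+1) = 2

2 divisors


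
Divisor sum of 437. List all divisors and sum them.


Divisors of 437: 1, 19, 23, 437
Sum = 1 + 19 + 23 + 437 = 480

σ(437) = 480


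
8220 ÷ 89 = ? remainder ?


8220 = 89 * 92 + 32
Check: 8188 + 32 = 8220

q = 92, r = 32


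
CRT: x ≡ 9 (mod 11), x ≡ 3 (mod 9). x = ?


M = 11*9 = 99
M1 = M/11 = 9, M2 = M/9 = 11
M1^(-1) mod 11 = 5, M2^(-1) mod 9 = 5
x = 9*9*5 + 3*11*5 = 570
570 mod 99 = 75
Check: 75 mod 11 = 9 ✓, 75 mod 9 = 3 ✓

x ≡ 75 (mod 99)


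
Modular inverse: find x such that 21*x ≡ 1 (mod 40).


Use the extended Euclidean algorithm on (40, 21); each row r = 40*s + 21*t:
r=40, s=1, t=0
r=21, s=0, t=1
q=1: r=19, s=1, t=-1   [40*(1) + 21*(-1) = 19]
q=1: r=2, s=-1, t=2   [40*(-1) + 21*(2) = 2]
q=9: r=1, s=10, t=-19   [40*(10) + 21*(-19) = 1]
q=2: r=0, s=-21, t=40   [40*(-21) + 21*(40) = 0]
GCD = 1 with t = -19, so 21*(-19) ≡ 1 (mod 40)
Inverse = -19 mod 40 = 21
Check: 21 * 21 = 441 ≡ 1 (mod 40)

21^(-1) ≡ 21 (mod 40)


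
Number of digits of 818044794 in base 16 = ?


818044794 in base 16 = 30C25F7A
Number of digits = 8

8 digits (base 16)


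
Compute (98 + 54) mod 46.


98 + 54 = 152
152 mod 46 = 14


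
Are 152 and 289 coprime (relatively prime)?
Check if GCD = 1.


Euclidean algorithm:
289 = 1 * 152 + 137
152 = 1 * 137 + 15
137 = 9 * 15 + 2
15 = 7 * 2 + 1
2 = 2 * 1 + 0
GCD(152, 289) = 1

Yes, coprime (GCD = 1)


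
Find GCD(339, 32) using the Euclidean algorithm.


339 = 10 * 32 + 19
32 = 1 * 19 + 13
19 = 1 * 13 + 6
13 = 2 * 6 + 1
6 = 6 * 1 + 0
GCD = 1


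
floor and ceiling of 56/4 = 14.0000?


56/4 = 14.0000
floor = 14
ceil = 14

floor = 14, ceil = 14


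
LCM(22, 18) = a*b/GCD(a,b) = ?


GCD(22, 18) = 2
LCM = 22*18/2 = 396/2 = 198

LCM = 198


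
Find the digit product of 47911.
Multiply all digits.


4 × 7 × 9 × 1 × 1 = 252


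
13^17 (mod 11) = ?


13^1 mod 11 = 2
13^2 mod 11 = 4
13^3 mod 11 = 8
13^4 mod 11 = 5
13^5 mod 11 = 10
13^6 mod 11 = 9
13^7 mod 11 = 7
13^8 mod 11 = 3
13^9 mod 11 = 6
13^10 mod 11 = 1
13^11 mod 11 = 2
13^12 mod 11 = 4
13^13 mod 11 = 8
13^14 mod 11 = 5
13^15 mod 11 = 10
13^16 mod 11 = 9
13^17 mod 11 = 7


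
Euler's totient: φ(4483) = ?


4483 = 4483
Prime factors: 4483
φ(4483) = 4483 × (1-1/4483)
= 4483 × 4482/4483 = 4482

φ(4483) = 4482


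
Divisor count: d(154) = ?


154 = 2^1 × 7^1 × 11^1
d(154) = (1+1) × (1+1) × (1+1) = 8

8 divisors


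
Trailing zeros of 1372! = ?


floor(1372/5) = 274
floor(1372/25) = 54
floor(1372/125) = 10
floor(1372/625) = 2
Total = 340

340 trailing zeros


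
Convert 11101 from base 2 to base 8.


11101 (base 2) = 29 (decimal)
29 (decimal) = 35 (base 8)


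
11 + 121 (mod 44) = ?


11 + 121 = 132
132 mod 44 = 0


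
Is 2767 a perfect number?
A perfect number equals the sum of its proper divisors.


Proper divisors of 2767: 1
Sum = 1 = 1

No, 2767 is not perfect (1 ≠ 2767)


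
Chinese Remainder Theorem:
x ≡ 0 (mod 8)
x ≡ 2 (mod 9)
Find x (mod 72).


M = 8*9 = 72
M1 = M/8 = 9, M2 = M/9 = 8
M1^(-1) mod 8 = 1, M2^(-1) mod 9 = 8
x = 0*9*1 + 2*8*8 = 128
128 mod 72 = 56
Check: 56 mod 8 = 0 ✓, 56 mod 9 = 2 ✓

x ≡ 56 (mod 72)


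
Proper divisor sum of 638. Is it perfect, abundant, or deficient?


Proper divisors: 1, 2, 11, 22, 29, 58, 319
Sum = 1 + 2 + 11 + 22 + 29 + 58 + 319 = 442
442 < 638 → deficient

s(638) = 442 (deficient)


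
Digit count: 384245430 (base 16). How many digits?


384245430 in base 16 = 16E71EB6
Number of digits = 8

8 digits (base 16)


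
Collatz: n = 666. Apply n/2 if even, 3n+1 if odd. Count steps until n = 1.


666 → 333 → 1000 → 500 → 250 → 125 → 376 → 188 → 94 → 47 → 142 → 71 → 214 → 107 → 322 → 161 → 484 → 242 → 121 → 364 → 182 → 91 → 274 → 137 → 412 → 206 → 103 → 310 → 155 → 466 → 233 → 700 → 350 → 175 → 526 → 263 → 790 → 395 → 1186 → 593 → 1780 → 890 → 445 → 1336 → 668 → 334 → 167 → 502 → 251 → 754 → 377 → 1132 → 566 → 283 → 850 → 425 → 1276 → 638 → 319 → 958 → 479 → 1438 → 719 → 2158 → 1079 → 3238 → 1619 → 4858 → 2429 → 7288 → 3644 → 1822 → 911 → 2734 → 1367 → 4102 → 2051 → 6154 → 3077 → 9232 → 4616 → 2308 → 1154 → 577 → 1732 → 866 → 433 → 1300 → 650 → 325 → 976 → 488 → 244 → 122 → 61 → 184 → 92 → 46 → 23 → 70 → 35 → 106 → 53 → 160 → 80 → 40 → 20 → 10 → 5 → 16 → 8 → 4 → 2 → 1
Total steps = 113

113 steps


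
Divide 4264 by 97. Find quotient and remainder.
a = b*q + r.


4264 = 97 * 43 + 93
Check: 4171 + 93 = 4264

q = 43, r = 93


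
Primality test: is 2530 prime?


2530 / 2 = 1265 (exact division)
2530 is NOT prime.

No, 2530 is not prime


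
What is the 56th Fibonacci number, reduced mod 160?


F(k) mod 160 for k=1..56:
1, 1, 2, 3, 5, 8, 13, 21, 34, 55, 89, 144, 73, 57, 130, 27, 157, 24, 21, 45, 66, 111, 17, 128, 145, 113, 98, 51, 149, 40, 29, 69, 98, 7, 105, 112, 57, 9, 66, 75, 141, 56, 37, 93, 130, 63, 33, 96, 129, 65, 34, 99, 133, 72, 45, 117
F(56) mod 160 = 117


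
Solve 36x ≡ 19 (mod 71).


GCD(36, 71) = 1, unique solution
a^(-1) mod 71 = 2
x = 2 * 19 mod 71 = 38

x ≡ 38 (mod 71)


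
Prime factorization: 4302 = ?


4302 / 2 = 2151
2151 / 3 = 717
717 / 3 = 239
239 / 239 = 1
4302 = 2 × 3^2 × 239


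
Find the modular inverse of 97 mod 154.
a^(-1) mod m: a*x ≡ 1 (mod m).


Use the extended Euclidean algorithm on (154, 97); each row r = 154*s + 97*t:
r=154, s=1, t=0
r=97, s=0, t=1
q=1: r=57, s=1, t=-1   [154*(1) + 97*(-1) = 57]
q=1: r=40, s=-1, t=2   [154*(-1) + 97*(2) = 40]
q=1: r=17, s=2, t=-3   [154*(2) + 97*(-3) = 17]
q=2: r=6, s=-5, t=8   [154*(-5) + 97*(8) = 6]
q=2: r=5, s=12, t=-19   [154*(12) + 97*(-19) = 5]
q=1: r=1, s=-17, t=27   [154*(-17) + 97*(27) = 1]
q=5: r=0, s=97, t=-154   [154*(97) + 97*(-154) = 0]
GCD = 1 with t = 27, so 97*(27) ≡ 1 (mod 154)
Inverse = 27 mod 154 = 27
Check: 97 * 27 = 2619 ≡ 1 (mod 154)

97^(-1) ≡ 27 (mod 154)


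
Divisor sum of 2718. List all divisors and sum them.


Divisors of 2718: 1, 2, 3, 6, 9, 18, 151, 302, 453, 906, 1359, 2718
Sum = 1 + 2 + 3 + 6 + 9 + 18 + 151 + 302 + 453 + 906 + 1359 + 2718 = 5928

σ(2718) = 5928


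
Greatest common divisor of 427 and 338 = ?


427 = 1 * 338 + 89
338 = 3 * 89 + 71
89 = 1 * 71 + 18
71 = 3 * 18 + 17
18 = 1 * 17 + 1
17 = 17 * 1 + 0
GCD = 1


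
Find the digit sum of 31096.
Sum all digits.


3 + 1 + 0 + 9 + 6 = 19


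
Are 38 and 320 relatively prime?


Euclidean algorithm:
320 = 8 * 38 + 16
38 = 2 * 16 + 6
16 = 2 * 6 + 4
6 = 1 * 4 + 2
4 = 2 * 2 + 0
GCD(38, 320) = 2

No, not coprime (GCD = 2)


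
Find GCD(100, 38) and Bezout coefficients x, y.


Tabular extended Euclidean (each row: r = 100*s + 38*t):
r=100, s=1, t=0
r=38, s=0, t=1
q=2: r=24, s=1, t=-2   [100*(1) + 38*(-2) = 24]
q=1: r=14, s=-1, t=3   [100*(-1) + 38*(3) = 14]
q=1: r=10, s=2, t=-5   [100*(2) + 38*(-5) = 10]
q=1: r=4, s=-3, t=8   [100*(-3) + 38*(8) = 4]
q=2: r=2, s=8, t=-21   [100*(8) + 38*(-21) = 2]
q=2: r=0, s=-19, t=50   [100*(-19) + 38*(50) = 0]
GCD = 2; from the row with r=2: x=8, y=-21
Check: 100*(8) + 38*(-21) = 800 - 798 = 2

GCD = 2, x = 8, y = -21


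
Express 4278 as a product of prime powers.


4278 / 2 = 2139
2139 / 3 = 713
713 / 23 = 31
31 / 31 = 1
4278 = 2 × 3 × 23 × 31


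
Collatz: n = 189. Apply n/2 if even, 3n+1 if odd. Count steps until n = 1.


189 → 568 → 284 → 142 → 71 → 214 → 107 → 322 → 161 → 484 → 242 → 121 → 364 → 182 → 91 → 274 → 137 → 412 → 206 → 103 → 310 → 155 → 466 → 233 → 700 → 350 → 175 → 526 → 263 → 790 → 395 → 1186 → 593 → 1780 → 890 → 445 → 1336 → 668 → 334 → 167 → 502 → 251 → 754 → 377 → 1132 → 566 → 283 → 850 → 425 → 1276 → 638 → 319 → 958 → 479 → 1438 → 719 → 2158 → 1079 → 3238 → 1619 → 4858 → 2429 → 7288 → 3644 → 1822 → 911 → 2734 → 1367 → 4102 → 2051 → 6154 → 3077 → 9232 → 4616 → 2308 → 1154 → 577 → 1732 → 866 → 433 → 1300 → 650 → 325 → 976 → 488 → 244 → 122 → 61 → 184 → 92 → 46 → 23 → 70 → 35 → 106 → 53 → 160 → 80 → 40 → 20 → 10 → 5 → 16 → 8 → 4 → 2 → 1
Total steps = 106

106 steps


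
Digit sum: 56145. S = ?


5 + 6 + 1 + 4 + 5 = 21


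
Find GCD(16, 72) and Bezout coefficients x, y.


Tabular extended Euclidean (each row: r = 16*s + 72*t):
r=16, s=1, t=0
r=72, s=0, t=1
q=0: r=16, s=1, t=0   [16*(1) + 72*(0) = 16]
q=4: r=8, s=-4, t=1   [16*(-4) + 72*(1) = 8]
q=2: r=0, s=9, t=-2   [16*(9) + 72*(-2) = 0]
GCD = 8; from the row with r=8: x=-4, y=1
Check: 16*(-4) + 72*(1) = -64 + 72 = 8

GCD = 8, x = -4, y = 1


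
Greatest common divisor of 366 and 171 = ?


366 = 2 * 171 + 24
171 = 7 * 24 + 3
24 = 8 * 3 + 0
GCD = 3


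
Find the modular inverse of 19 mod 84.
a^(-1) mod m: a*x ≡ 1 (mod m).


Use the extended Euclidean algorithm on (84, 19); each row r = 84*s + 19*t:
r=84, s=1, t=0
r=19, s=0, t=1
q=4: r=8, s=1, t=-4   [84*(1) + 19*(-4) = 8]
q=2: r=3, s=-2, t=9   [84*(-2) + 19*(9) = 3]
q=2: r=2, s=5, t=-22   [84*(5) + 19*(-22) = 2]
q=1: r=1, s=-7, t=31   [84*(-7) + 19*(31) = 1]
q=2: r=0, s=19, t=-84   [84*(19) + 19*(-84) = 0]
GCD = 1 with t = 31, so 19*(31) ≡ 1 (mod 84)
Inverse = 31 mod 84 = 31
Check: 19 * 31 = 589 ≡ 1 (mod 84)

19^(-1) ≡ 31 (mod 84)


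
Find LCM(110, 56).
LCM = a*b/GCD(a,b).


GCD(110, 56) = 2
LCM = 110*56/2 = 6160/2 = 3080

LCM = 3080


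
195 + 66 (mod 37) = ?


195 + 66 = 261
261 mod 37 = 2


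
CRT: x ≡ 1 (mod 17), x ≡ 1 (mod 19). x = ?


M = 17*19 = 323
M1 = M/17 = 19, M2 = M/19 = 17
M1^(-1) mod 17 = 9, M2^(-1) mod 19 = 9
x = 1*19*9 + 1*17*9 = 324
324 mod 323 = 1
Check: 1 mod 17 = 1 ✓, 1 mod 19 = 1 ✓

x ≡ 1 (mod 323)


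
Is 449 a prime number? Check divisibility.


Check divisors up to sqrt(449) = 21.1896
No divisors found.
449 is prime.

Yes, 449 is prime


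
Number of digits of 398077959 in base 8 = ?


398077959 in base 8 = 2756430007
Number of digits = 10

10 digits (base 8)


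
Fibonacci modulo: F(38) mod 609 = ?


F(k) mod 609 for k=1..38:
1, 1, 2, 3, 5, 8, 13, 21, 34, 55, 89, 144, 233, 377, 1, 378, 379, 148, 527, 66, 593, 50, 34, 84, 118, 202, 320, 522, 233, 146, 379, 525, 295, 211, 506, 108, 5, 113
F(38) mod 609 = 113


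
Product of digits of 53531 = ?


5 × 3 × 5 × 3 × 1 = 225


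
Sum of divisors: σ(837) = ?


Divisors of 837: 1, 3, 9, 27, 31, 93, 279, 837
Sum = 1 + 3 + 9 + 27 + 31 + 93 + 279 + 837 = 1280

σ(837) = 1280


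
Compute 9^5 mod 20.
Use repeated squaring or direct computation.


9^1 mod 20 = 9
9^2 mod 20 = 1
9^3 mod 20 = 9
9^4 mod 20 = 1
9^5 mod 20 = 9


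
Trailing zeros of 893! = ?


floor(893/5) = 178
floor(893/25) = 35
floor(893/125) = 7
floor(893/625) = 1
Total = 221

221 trailing zeros


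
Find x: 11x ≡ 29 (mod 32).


GCD(11, 32) = 1, unique solution
a^(-1) mod 32 = 3
x = 3 * 29 mod 32 = 23

x ≡ 23 (mod 32)


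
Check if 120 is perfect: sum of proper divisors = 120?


Proper divisors of 120: 1, 2, 3, 4, 5, 6, 8, 10, 12, 15, 20, 24, 30, 40, 60
Sum = 1 + 2 + 3 + 4 + 5 + 6 + 8 + 10 + 12 + 15 + 20 + 24 + 30 + 40 + 60 = 240

No, 120 is not perfect (240 ≠ 120)


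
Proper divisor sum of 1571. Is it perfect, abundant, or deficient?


Proper divisors: 1
Sum = 1 = 1
1 < 1571 → deficient

s(1571) = 1 (deficient)


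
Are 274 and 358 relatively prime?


Euclidean algorithm:
358 = 1 * 274 + 84
274 = 3 * 84 + 22
84 = 3 * 22 + 18
22 = 1 * 18 + 4
18 = 4 * 4 + 2
4 = 2 * 2 + 0
GCD(274, 358) = 2

No, not coprime (GCD = 2)
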